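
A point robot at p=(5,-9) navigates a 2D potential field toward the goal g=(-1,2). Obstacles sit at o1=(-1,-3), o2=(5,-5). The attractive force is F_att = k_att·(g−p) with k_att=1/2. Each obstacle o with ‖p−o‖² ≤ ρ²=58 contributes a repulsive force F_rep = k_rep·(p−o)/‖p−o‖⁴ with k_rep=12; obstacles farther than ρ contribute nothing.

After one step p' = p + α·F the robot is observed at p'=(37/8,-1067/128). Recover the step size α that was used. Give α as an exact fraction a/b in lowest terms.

α = 1/8

F_att = 1/2·(g−p) = 1/2·(-6,11) = (-3.0000,5.5000)
o1: d²=72 > ρ²=58 → inactive
o2: d²=16 ≤ ρ²=58; F_rep = 12·(0,-4)/16² = (0.0000,-0.1875)
F = F_att + ΣF_rep = (-3.0000,5.3125)
Δp = p'−p = (-0.3750,0.6641); α = Δx/Fx = (-3/8) / (-3) = 1/8
check: Δy/Fy = (85/128) / (85/16) = 1/8 ✓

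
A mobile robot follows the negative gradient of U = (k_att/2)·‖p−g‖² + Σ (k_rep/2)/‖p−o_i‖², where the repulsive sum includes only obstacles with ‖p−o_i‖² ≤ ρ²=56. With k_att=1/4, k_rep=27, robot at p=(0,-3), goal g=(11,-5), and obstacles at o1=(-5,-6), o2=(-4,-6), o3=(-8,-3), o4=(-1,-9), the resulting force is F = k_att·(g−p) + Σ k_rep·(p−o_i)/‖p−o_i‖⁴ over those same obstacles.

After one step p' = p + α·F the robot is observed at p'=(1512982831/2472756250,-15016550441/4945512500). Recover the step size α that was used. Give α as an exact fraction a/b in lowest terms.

α = 1/5

F_att = 1/4·(g−p) = 1/4·(11,-2) = (2.7500,-0.5000)
o1: d²=34 ≤ ρ²=56; F_rep = 27·(5,3)/34² = (0.1168,0.0701)
o2: d²=25 ≤ ρ²=56; F_rep = 27·(4,3)/25² = (0.1728,0.1296)
o3: d²=64 > ρ²=56 → inactive
o4: d²=37 ≤ ρ²=56; F_rep = 27·(1,6)/37² = (0.0197,0.1183)
F = F_att + ΣF_rep = (3.0593,-0.1820)
Δp = p'−p = (0.6119,-0.0364); α = Δx/Fx = (1512982831/2472756250) / (1512982831/494551250) = 1/5
check: Δy/Fy = (-180012941/4945512500) / (-180012941/989102500) = 1/5 ✓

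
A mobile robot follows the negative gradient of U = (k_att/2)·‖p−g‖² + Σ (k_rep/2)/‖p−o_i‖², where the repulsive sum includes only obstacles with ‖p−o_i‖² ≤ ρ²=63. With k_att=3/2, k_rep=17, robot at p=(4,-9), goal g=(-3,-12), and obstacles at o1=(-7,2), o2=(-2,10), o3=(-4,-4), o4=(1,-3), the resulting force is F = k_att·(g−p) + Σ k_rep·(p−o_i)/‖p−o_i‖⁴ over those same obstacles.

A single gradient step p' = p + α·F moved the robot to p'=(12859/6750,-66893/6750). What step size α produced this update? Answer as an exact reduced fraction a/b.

α = 1/5

F_att = 3/2·(g−p) = 3/2·(-7,-3) = (-10.5000,-4.5000)
o1: d²=242 > ρ²=63 → inactive
o2: d²=397 > ρ²=63 → inactive
o3: d²=89 > ρ²=63 → inactive
o4: d²=45 ≤ ρ²=63; F_rep = 17·(3,-6)/45² = (0.0252,-0.0504)
F = F_att + ΣF_rep = (-10.4748,-4.5504)
Δp = p'−p = (-2.0950,-0.9101); α = Δx/Fx = (-14141/6750) / (-14141/1350) = 1/5
check: Δy/Fy = (-6143/6750) / (-6143/1350) = 1/5 ✓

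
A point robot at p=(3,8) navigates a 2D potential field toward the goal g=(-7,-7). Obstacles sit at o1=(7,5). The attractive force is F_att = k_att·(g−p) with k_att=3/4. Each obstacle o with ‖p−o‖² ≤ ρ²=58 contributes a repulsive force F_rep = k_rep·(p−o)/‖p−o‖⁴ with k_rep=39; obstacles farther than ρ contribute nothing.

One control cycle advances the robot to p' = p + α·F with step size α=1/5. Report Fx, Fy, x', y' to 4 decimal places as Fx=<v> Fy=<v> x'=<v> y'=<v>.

Fx=-7.7496 Fy=-11.0628 x'=1.4501 y'=5.7874

F_att = 3/4·(g−p) = 3/4·(-10,-15) = (-7.5000,-11.2500)
o1: d²=25 ≤ ρ²=58; F_rep = 39·(-4,3)/25² = (-0.2496,0.1872)
F = F_att + ΣF_rep = (-7.7496,-11.0628)
p' = p + 1/5·F = (1.4501,5.7874)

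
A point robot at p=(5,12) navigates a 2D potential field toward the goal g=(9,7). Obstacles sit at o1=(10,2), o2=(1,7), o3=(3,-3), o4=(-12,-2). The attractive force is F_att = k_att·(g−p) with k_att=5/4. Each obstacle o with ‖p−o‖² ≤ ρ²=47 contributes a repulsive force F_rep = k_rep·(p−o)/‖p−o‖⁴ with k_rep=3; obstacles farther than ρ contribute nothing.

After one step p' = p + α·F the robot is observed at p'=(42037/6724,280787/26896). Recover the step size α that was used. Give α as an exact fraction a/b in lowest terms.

α = 1/4

F_att = 5/4·(g−p) = 5/4·(4,-5) = (5.0000,-6.2500)
o1: d²=125 > ρ²=47 → inactive
o2: d²=41 ≤ ρ²=47; F_rep = 3·(4,5)/41² = (0.0071,0.0089)
o3: d²=229 > ρ²=47 → inactive
o4: d²=485 > ρ²=47 → inactive
F = F_att + ΣF_rep = (5.0071,-6.2411)
Δp = p'−p = (1.2518,-1.5603); α = Δx/Fx = (8417/6724) / (8417/1681) = 1/4
check: Δy/Fy = (-41965/26896) / (-41965/6724) = 1/4 ✓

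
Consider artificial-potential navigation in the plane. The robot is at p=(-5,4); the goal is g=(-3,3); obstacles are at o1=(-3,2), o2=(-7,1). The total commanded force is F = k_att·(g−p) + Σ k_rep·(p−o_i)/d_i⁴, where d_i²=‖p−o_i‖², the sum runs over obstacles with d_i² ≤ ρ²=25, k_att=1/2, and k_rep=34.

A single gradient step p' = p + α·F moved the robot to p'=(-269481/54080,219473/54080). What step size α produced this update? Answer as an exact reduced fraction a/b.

α = 1/20

F_att = 1/2·(g−p) = 1/2·(2,-1) = (1.0000,-0.5000)
o1: d²=8 ≤ ρ²=25; F_rep = 34·(-2,2)/8² = (-1.0625,1.0625)
o2: d²=13 ≤ ρ²=25; F_rep = 34·(2,3)/13² = (0.4024,0.6036)
F = F_att + ΣF_rep = (0.3399,1.1661)
Δp = p'−p = (0.0170,0.0583); α = Δx/Fx = (919/54080) / (919/2704) = 1/20
check: Δy/Fy = (3153/54080) / (3153/2704) = 1/20 ✓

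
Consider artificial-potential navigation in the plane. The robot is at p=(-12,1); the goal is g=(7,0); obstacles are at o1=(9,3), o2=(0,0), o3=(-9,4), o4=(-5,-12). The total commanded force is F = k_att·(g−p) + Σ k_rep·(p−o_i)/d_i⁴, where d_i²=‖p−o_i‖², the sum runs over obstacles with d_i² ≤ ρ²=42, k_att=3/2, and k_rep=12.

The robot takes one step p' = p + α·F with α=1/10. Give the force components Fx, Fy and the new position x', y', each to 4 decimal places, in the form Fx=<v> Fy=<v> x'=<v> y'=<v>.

F_att = 3/2·(g−p) = 3/2·(19,-1) = (28.5000,-1.5000)
o1: d²=445 > ρ²=42 → inactive
o2: d²=145 > ρ²=42 → inactive
o3: d²=18 ≤ ρ²=42; F_rep = 12·(-3,-3)/18² = (-0.1111,-0.1111)
o4: d²=218 > ρ²=42 → inactive
F = F_att + ΣF_rep = (28.3889,-1.6111)
p' = p + 1/10·F = (-9.1611,0.8389)

Fx=28.3889 Fy=-1.6111 x'=-9.1611 y'=0.8389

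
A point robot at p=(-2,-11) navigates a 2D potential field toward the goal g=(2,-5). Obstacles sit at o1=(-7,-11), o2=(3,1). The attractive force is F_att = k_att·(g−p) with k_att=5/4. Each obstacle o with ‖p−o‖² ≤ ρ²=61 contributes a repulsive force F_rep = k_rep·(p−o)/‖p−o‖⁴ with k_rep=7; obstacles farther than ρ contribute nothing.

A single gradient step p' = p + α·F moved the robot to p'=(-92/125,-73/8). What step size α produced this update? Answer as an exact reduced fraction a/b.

F_att = 5/4·(g−p) = 5/4·(4,6) = (5.0000,7.5000)
o1: d²=25 ≤ ρ²=61; F_rep = 7·(5,0)/25² = (0.0560,0.0000)
o2: d²=169 > ρ²=61 → inactive
F = F_att + ΣF_rep = (5.0560,7.5000)
Δp = p'−p = (1.2640,1.8750); α = Δx/Fx = (158/125) / (632/125) = 1/4
check: Δy/Fy = (15/8) / (15/2) = 1/4 ✓

α = 1/4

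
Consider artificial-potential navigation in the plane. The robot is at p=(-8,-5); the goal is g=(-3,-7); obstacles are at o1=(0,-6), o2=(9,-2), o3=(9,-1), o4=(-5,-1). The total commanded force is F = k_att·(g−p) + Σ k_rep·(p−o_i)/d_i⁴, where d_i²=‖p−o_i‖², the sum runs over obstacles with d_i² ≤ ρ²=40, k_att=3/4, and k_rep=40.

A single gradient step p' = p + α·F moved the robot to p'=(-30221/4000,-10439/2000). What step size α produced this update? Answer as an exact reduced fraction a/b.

α = 1/8

F_att = 3/4·(g−p) = 3/4·(5,-2) = (3.7500,-1.5000)
o1: d²=65 > ρ²=40 → inactive
o2: d²=298 > ρ²=40 → inactive
o3: d²=305 > ρ²=40 → inactive
o4: d²=25 ≤ ρ²=40; F_rep = 40·(-3,-4)/25² = (-0.1920,-0.2560)
F = F_att + ΣF_rep = (3.5580,-1.7560)
Δp = p'−p = (0.4447,-0.2195); α = Δx/Fx = (1779/4000) / (1779/500) = 1/8
check: Δy/Fy = (-439/2000) / (-439/250) = 1/8 ✓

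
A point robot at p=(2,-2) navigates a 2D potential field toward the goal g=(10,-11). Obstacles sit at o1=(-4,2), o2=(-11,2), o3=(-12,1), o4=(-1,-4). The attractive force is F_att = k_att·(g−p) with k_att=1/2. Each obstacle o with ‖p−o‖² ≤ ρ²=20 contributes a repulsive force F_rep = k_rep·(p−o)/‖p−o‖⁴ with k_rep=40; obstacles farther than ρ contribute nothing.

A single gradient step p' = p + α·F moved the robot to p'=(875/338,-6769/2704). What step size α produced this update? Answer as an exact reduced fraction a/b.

α = 1/8

F_att = 1/2·(g−p) = 1/2·(8,-9) = (4.0000,-4.5000)
o1: d²=52 > ρ²=20 → inactive
o2: d²=185 > ρ²=20 → inactive
o3: d²=205 > ρ²=20 → inactive
o4: d²=13 ≤ ρ²=20; F_rep = 40·(3,2)/13² = (0.7101,0.4734)
F = F_att + ΣF_rep = (4.7101,-4.0266)
Δp = p'−p = (0.5888,-0.5033); α = Δx/Fx = (199/338) / (796/169) = 1/8
check: Δy/Fy = (-1361/2704) / (-1361/338) = 1/8 ✓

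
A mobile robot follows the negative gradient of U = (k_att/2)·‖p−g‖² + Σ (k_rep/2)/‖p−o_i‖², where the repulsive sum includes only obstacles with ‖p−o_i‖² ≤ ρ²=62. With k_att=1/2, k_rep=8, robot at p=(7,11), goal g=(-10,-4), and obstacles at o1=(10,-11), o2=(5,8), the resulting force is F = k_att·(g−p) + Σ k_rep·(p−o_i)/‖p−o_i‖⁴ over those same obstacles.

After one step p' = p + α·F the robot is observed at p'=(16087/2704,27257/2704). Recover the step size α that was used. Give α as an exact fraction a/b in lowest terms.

F_att = 1/2·(g−p) = 1/2·(-17,-15) = (-8.5000,-7.5000)
o1: d²=493 > ρ²=62 → inactive
o2: d²=13 ≤ ρ²=62; F_rep = 8·(2,3)/13² = (0.0947,0.1420)
F = F_att + ΣF_rep = (-8.4053,-7.3580)
Δp = p'−p = (-1.0507,-0.9197); α = Δx/Fx = (-2841/2704) / (-2841/338) = 1/8
check: Δy/Fy = (-2487/2704) / (-2487/338) = 1/8 ✓

α = 1/8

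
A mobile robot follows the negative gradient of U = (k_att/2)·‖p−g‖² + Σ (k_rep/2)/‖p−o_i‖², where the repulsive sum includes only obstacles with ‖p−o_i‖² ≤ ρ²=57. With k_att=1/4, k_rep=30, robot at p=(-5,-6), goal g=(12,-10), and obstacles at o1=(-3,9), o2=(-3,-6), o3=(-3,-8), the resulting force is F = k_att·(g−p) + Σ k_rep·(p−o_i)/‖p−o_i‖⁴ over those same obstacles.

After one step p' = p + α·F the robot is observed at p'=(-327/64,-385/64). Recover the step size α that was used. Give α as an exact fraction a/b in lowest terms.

F_att = 1/4·(g−p) = 1/4·(17,-4) = (4.2500,-1.0000)
o1: d²=229 > ρ²=57 → inactive
o2: d²=4 ≤ ρ²=57; F_rep = 30·(-2,0)/4² = (-3.7500,0.0000)
o3: d²=8 ≤ ρ²=57; F_rep = 30·(-2,2)/8² = (-0.9375,0.9375)
F = F_att + ΣF_rep = (-0.4375,-0.0625)
Δp = p'−p = (-0.1094,-0.0156); α = Δx/Fx = (-7/64) / (-7/16) = 1/4
check: Δy/Fy = (-1/64) / (-1/16) = 1/4 ✓

α = 1/4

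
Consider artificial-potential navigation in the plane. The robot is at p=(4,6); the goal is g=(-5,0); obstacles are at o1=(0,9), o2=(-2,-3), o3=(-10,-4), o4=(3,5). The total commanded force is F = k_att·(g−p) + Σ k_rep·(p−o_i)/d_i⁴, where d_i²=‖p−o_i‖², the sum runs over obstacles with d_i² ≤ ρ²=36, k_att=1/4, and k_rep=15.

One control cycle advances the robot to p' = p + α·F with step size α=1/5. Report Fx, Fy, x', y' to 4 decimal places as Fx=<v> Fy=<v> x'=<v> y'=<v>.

Fx=1.5960 Fy=2.1780 x'=4.3192 y'=6.4356

F_att = 1/4·(g−p) = 1/4·(-9,-6) = (-2.2500,-1.5000)
o1: d²=25 ≤ ρ²=36; F_rep = 15·(4,-3)/25² = (0.0960,-0.0720)
o2: d²=117 > ρ²=36 → inactive
o3: d²=296 > ρ²=36 → inactive
o4: d²=2 ≤ ρ²=36; F_rep = 15·(1,1)/2² = (3.7500,3.7500)
F = F_att + ΣF_rep = (1.5960,2.1780)
p' = p + 1/5·F = (4.3192,6.4356)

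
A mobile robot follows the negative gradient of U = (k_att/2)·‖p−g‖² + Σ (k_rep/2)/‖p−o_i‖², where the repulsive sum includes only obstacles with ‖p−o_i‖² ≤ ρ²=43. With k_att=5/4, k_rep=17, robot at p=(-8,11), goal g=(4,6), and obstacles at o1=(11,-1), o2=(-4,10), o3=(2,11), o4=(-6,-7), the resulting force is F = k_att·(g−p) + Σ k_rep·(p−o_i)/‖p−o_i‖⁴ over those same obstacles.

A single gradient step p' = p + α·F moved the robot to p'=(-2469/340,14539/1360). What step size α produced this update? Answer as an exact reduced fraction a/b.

F_att = 5/4·(g−p) = 5/4·(12,-5) = (15.0000,-6.2500)
o1: d²=505 > ρ²=43 → inactive
o2: d²=17 ≤ ρ²=43; F_rep = 17·(-4,1)/17² = (-0.2353,0.0588)
o3: d²=100 > ρ²=43 → inactive
o4: d²=328 > ρ²=43 → inactive
F = F_att + ΣF_rep = (14.7647,-6.1912)
Δp = p'−p = (0.7382,-0.3096); α = Δx/Fx = (251/340) / (251/17) = 1/20
check: Δy/Fy = (-421/1360) / (-421/68) = 1/20 ✓

α = 1/20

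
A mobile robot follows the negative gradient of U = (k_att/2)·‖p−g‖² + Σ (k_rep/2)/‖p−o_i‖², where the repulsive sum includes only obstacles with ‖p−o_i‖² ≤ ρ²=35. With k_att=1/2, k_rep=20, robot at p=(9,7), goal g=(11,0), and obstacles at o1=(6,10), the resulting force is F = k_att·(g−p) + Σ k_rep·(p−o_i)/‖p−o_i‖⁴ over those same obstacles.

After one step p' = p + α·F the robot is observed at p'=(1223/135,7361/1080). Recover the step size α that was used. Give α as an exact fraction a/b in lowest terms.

F_att = 1/2·(g−p) = 1/2·(2,-7) = (1.0000,-3.5000)
o1: d²=18 ≤ ρ²=35; F_rep = 20·(3,-3)/18² = (0.1852,-0.1852)
F = F_att + ΣF_rep = (1.1852,-3.6852)
Δp = p'−p = (0.0593,-0.1843); α = Δx/Fx = (8/135) / (32/27) = 1/20
check: Δy/Fy = (-199/1080) / (-199/54) = 1/20 ✓

α = 1/20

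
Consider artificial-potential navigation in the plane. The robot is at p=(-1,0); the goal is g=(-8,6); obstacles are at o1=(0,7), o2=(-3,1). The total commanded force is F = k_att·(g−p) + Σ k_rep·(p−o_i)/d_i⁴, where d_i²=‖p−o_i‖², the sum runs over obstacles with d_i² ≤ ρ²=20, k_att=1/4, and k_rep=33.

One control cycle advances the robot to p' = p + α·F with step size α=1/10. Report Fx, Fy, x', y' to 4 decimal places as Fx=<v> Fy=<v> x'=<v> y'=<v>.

F_att = 1/4·(g−p) = 1/4·(-7,6) = (-1.7500,1.5000)
o1: d²=50 > ρ²=20 → inactive
o2: d²=5 ≤ ρ²=20; F_rep = 33·(2,-1)/5² = (2.6400,-1.3200)
F = F_att + ΣF_rep = (0.8900,0.1800)
p' = p + 1/10·F = (-0.9110,0.0180)

Fx=0.8900 Fy=0.1800 x'=-0.9110 y'=0.0180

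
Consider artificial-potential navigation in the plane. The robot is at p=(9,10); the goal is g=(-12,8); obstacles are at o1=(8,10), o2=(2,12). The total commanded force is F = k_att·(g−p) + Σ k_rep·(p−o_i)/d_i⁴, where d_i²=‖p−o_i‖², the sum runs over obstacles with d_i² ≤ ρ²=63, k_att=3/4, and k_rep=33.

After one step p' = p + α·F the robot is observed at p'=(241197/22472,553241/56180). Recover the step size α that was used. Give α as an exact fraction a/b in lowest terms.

F_att = 3/4·(g−p) = 3/4·(-21,-2) = (-15.7500,-1.5000)
o1: d²=1 ≤ ρ²=63; F_rep = 33·(1,0)/1² = (33.0000,0.0000)
o2: d²=53 ≤ ρ²=63; F_rep = 33·(7,-2)/53² = (0.0822,-0.0235)
F = F_att + ΣF_rep = (17.3322,-1.5235)
Δp = p'−p = (1.7332,-0.1523); α = Δx/Fx = (38949/22472) / (194745/11236) = 1/10
check: Δy/Fy = (-8559/56180) / (-8559/5618) = 1/10 ✓

α = 1/10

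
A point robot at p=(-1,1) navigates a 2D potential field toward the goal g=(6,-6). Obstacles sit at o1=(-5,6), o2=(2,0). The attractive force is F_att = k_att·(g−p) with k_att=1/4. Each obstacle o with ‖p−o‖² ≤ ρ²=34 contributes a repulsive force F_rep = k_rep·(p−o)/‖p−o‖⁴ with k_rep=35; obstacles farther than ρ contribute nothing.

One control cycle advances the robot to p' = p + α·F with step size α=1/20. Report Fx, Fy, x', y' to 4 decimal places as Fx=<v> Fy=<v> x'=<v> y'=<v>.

F_att = 1/4·(g−p) = 1/4·(7,-7) = (1.7500,-1.7500)
o1: d²=41 > ρ²=34 → inactive
o2: d²=10 ≤ ρ²=34; F_rep = 35·(-3,1)/10² = (-1.0500,0.3500)
F = F_att + ΣF_rep = (0.7000,-1.4000)
p' = p + 1/20·F = (-0.9650,0.9300)

Fx=0.7000 Fy=-1.4000 x'=-0.9650 y'=0.9300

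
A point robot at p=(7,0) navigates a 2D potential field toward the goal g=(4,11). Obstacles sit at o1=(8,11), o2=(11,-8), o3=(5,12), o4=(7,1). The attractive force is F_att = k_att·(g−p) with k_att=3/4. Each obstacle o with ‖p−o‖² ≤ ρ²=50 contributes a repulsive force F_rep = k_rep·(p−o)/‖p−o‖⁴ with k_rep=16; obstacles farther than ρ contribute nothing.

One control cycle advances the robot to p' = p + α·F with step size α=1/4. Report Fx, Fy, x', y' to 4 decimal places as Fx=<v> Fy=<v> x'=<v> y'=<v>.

F_att = 3/4·(g−p) = 3/4·(-3,11) = (-2.2500,8.2500)
o1: d²=122 > ρ²=50 → inactive
o2: d²=80 > ρ²=50 → inactive
o3: d²=148 > ρ²=50 → inactive
o4: d²=1 ≤ ρ²=50; F_rep = 16·(0,-1)/1² = (0.0000,-16.0000)
F = F_att + ΣF_rep = (-2.2500,-7.7500)
p' = p + 1/4·F = (6.4375,-1.9375)

Fx=-2.2500 Fy=-7.7500 x'=6.4375 y'=-1.9375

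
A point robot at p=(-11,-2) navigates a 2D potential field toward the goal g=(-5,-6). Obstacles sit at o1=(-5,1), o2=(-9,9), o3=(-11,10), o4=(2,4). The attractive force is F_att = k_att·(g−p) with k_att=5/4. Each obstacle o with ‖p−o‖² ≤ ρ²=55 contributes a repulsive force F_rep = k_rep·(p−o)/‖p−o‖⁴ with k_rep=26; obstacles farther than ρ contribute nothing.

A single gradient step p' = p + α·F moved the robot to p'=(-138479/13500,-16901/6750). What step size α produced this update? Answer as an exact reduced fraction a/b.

α = 1/10

F_att = 5/4·(g−p) = 5/4·(6,-4) = (7.5000,-5.0000)
o1: d²=45 ≤ ρ²=55; F_rep = 26·(-6,-3)/45² = (-0.0770,-0.0385)
o2: d²=125 > ρ²=55 → inactive
o3: d²=144 > ρ²=55 → inactive
o4: d²=205 > ρ²=55 → inactive
F = F_att + ΣF_rep = (7.4230,-5.0385)
Δp = p'−p = (0.7423,-0.5039); α = Δx/Fx = (10021/13500) / (10021/1350) = 1/10
check: Δy/Fy = (-3401/6750) / (-3401/675) = 1/10 ✓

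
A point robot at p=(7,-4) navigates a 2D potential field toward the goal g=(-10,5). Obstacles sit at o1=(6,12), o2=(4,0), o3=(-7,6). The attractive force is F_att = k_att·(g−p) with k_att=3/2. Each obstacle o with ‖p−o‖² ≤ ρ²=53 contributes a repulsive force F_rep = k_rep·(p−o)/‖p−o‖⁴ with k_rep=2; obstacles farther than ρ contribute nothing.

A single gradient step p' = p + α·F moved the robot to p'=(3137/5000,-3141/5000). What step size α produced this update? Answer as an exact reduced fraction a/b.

F_att = 3/2·(g−p) = 3/2·(-17,9) = (-25.5000,13.5000)
o1: d²=257 > ρ²=53 → inactive
o2: d²=25 ≤ ρ²=53; F_rep = 2·(3,-4)/25² = (0.0096,-0.0128)
o3: d²=296 > ρ²=53 → inactive
F = F_att + ΣF_rep = (-25.4904,13.4872)
Δp = p'−p = (-6.3726,3.3718); α = Δx/Fx = (-31863/5000) / (-31863/1250) = 1/4
check: Δy/Fy = (16859/5000) / (16859/1250) = 1/4 ✓

α = 1/4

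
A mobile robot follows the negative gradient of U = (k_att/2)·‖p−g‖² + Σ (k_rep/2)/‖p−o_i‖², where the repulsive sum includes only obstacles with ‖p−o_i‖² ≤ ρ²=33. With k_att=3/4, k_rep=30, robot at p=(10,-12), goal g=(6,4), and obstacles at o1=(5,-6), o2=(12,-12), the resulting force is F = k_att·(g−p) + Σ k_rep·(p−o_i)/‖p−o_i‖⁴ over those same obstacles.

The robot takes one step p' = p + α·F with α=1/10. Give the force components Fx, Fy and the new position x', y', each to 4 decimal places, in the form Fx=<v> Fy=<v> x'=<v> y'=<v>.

Fx=-6.7500 Fy=12.0000 x'=9.3250 y'=-10.8000

F_att = 3/4·(g−p) = 3/4·(-4,16) = (-3.0000,12.0000)
o1: d²=61 > ρ²=33 → inactive
o2: d²=4 ≤ ρ²=33; F_rep = 30·(-2,0)/4² = (-3.7500,0.0000)
F = F_att + ΣF_rep = (-6.7500,12.0000)
p' = p + 1/10·F = (9.3250,-10.8000)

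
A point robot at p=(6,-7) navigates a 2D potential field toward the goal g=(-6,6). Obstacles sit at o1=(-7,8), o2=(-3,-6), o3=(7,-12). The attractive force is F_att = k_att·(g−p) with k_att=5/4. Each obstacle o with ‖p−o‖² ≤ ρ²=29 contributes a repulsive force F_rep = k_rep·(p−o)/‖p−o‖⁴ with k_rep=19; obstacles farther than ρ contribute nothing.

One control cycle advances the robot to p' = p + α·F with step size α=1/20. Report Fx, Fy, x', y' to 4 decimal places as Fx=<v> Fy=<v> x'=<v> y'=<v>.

F_att = 5/4·(g−p) = 5/4·(-12,13) = (-15.0000,16.2500)
o1: d²=394 > ρ²=29 → inactive
o2: d²=82 > ρ²=29 → inactive
o3: d²=26 ≤ ρ²=29; F_rep = 19·(-1,5)/26² = (-0.0281,0.1405)
F = F_att + ΣF_rep = (-15.0281,16.3905)
p' = p + 1/20·F = (5.2486,-6.1805)

Fx=-15.0281 Fy=16.3905 x'=5.2486 y'=-6.1805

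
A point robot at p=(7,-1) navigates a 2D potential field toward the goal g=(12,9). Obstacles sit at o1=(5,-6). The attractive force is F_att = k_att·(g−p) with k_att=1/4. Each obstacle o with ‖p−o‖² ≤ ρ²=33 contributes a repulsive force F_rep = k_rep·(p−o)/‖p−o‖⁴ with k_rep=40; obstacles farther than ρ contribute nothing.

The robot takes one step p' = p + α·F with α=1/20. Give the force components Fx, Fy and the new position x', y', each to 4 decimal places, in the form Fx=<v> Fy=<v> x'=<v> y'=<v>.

F_att = 1/4·(g−p) = 1/4·(5,10) = (1.2500,2.5000)
o1: d²=29 ≤ ρ²=33; F_rep = 40·(2,5)/29² = (0.0951,0.2378)
F = F_att + ΣF_rep = (1.3451,2.7378)
p' = p + 1/20·F = (7.0673,-0.8631)

Fx=1.3451 Fy=2.7378 x'=7.0673 y'=-0.8631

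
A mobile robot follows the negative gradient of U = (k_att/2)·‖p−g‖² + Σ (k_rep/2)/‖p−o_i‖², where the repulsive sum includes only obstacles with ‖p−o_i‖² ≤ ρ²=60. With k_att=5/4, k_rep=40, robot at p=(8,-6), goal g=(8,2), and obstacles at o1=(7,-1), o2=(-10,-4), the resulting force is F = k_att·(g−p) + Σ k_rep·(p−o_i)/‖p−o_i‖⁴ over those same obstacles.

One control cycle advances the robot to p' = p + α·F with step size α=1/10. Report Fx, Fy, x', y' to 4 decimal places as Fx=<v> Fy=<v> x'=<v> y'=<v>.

Fx=0.0592 Fy=9.7041 x'=8.0059 y'=-5.0296

F_att = 5/4·(g−p) = 5/4·(0,8) = (0.0000,10.0000)
o1: d²=26 ≤ ρ²=60; F_rep = 40·(1,-5)/26² = (0.0592,-0.2959)
o2: d²=328 > ρ²=60 → inactive
F = F_att + ΣF_rep = (0.0592,9.7041)
p' = p + 1/10·F = (8.0059,-5.0296)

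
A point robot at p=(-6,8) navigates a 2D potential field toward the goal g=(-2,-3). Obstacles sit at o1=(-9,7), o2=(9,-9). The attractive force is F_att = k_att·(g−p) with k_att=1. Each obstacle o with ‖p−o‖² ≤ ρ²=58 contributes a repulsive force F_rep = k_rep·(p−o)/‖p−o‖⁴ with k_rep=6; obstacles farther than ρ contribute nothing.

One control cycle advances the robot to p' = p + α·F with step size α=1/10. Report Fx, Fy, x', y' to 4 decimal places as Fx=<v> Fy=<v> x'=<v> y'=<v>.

Fx=4.1800 Fy=-10.9400 x'=-5.5820 y'=6.9060

F_att = 1·(g−p) = 1·(4,-11) = (4.0000,-11.0000)
o1: d²=10 ≤ ρ²=58; F_rep = 6·(3,1)/10² = (0.1800,0.0600)
o2: d²=514 > ρ²=58 → inactive
F = F_att + ΣF_rep = (4.1800,-10.9400)
p' = p + 1/10·F = (-5.5820,6.9060)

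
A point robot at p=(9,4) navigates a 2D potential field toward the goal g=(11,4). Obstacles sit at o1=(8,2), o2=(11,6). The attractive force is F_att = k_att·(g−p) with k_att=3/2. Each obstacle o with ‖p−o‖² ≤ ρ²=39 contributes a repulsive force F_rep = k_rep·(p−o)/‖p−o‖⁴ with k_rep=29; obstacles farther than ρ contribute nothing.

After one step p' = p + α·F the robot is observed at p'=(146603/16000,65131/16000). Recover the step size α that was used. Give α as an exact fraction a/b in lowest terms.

F_att = 3/2·(g−p) = 3/2·(2,0) = (3.0000,0.0000)
o1: d²=5 ≤ ρ²=39; F_rep = 29·(1,2)/5² = (1.1600,2.3200)
o2: d²=8 ≤ ρ²=39; F_rep = 29·(-2,-2)/8² = (-0.9062,-0.9062)
F = F_att + ΣF_rep = (3.2538,1.4138)
Δp = p'−p = (0.1627,0.0707); α = Δx/Fx = (2603/16000) / (2603/800) = 1/20
check: Δy/Fy = (1131/16000) / (1131/800) = 1/20 ✓

α = 1/20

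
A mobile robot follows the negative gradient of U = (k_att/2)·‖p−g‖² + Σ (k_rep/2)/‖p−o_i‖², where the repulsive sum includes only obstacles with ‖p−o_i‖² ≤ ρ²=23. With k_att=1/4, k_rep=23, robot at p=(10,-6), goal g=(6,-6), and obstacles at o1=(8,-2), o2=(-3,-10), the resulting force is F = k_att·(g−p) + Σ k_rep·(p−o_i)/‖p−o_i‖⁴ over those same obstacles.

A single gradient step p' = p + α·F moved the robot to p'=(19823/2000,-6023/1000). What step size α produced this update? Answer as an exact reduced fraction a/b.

F_att = 1/4·(g−p) = 1/4·(-4,0) = (-1.0000,0.0000)
o1: d²=20 ≤ ρ²=23; F_rep = 23·(2,-4)/20² = (0.1150,-0.2300)
o2: d²=185 > ρ²=23 → inactive
F = F_att + ΣF_rep = (-0.8850,-0.2300)
Δp = p'−p = (-0.0885,-0.0230); α = Δx/Fx = (-177/2000) / (-177/200) = 1/10
check: Δy/Fy = (-23/1000) / (-23/100) = 1/10 ✓

α = 1/10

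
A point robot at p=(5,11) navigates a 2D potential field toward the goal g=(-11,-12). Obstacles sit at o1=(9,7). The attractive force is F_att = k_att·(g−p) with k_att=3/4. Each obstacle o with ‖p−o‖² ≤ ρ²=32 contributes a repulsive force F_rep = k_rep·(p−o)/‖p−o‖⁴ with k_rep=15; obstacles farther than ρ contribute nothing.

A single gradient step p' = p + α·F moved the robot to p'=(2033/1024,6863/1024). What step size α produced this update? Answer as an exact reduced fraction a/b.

F_att = 3/4·(g−p) = 3/4·(-16,-23) = (-12.0000,-17.2500)
o1: d²=32 ≤ ρ²=32; F_rep = 15·(-4,4)/32² = (-0.0586,0.0586)
F = F_att + ΣF_rep = (-12.0586,-17.1914)
Δp = p'−p = (-3.0146,-4.2979); α = Δx/Fx = (-3087/1024) / (-3087/256) = 1/4
check: Δy/Fy = (-4401/1024) / (-4401/256) = 1/4 ✓

α = 1/4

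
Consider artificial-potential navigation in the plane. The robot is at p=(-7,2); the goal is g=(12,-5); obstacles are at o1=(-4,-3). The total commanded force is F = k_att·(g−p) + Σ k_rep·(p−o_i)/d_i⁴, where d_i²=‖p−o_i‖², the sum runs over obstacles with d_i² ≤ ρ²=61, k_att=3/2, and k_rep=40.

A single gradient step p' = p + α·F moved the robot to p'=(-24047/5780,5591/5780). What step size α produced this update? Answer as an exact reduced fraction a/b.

F_att = 3/2·(g−p) = 3/2·(19,-7) = (28.5000,-10.5000)
o1: d²=34 ≤ ρ²=61; F_rep = 40·(-3,5)/34² = (-0.1038,0.1730)
F = F_att + ΣF_rep = (28.3962,-10.3270)
Δp = p'−p = (2.8396,-1.0327); α = Δx/Fx = (16413/5780) / (16413/578) = 1/10
check: Δy/Fy = (-5969/5780) / (-5969/578) = 1/10 ✓

α = 1/10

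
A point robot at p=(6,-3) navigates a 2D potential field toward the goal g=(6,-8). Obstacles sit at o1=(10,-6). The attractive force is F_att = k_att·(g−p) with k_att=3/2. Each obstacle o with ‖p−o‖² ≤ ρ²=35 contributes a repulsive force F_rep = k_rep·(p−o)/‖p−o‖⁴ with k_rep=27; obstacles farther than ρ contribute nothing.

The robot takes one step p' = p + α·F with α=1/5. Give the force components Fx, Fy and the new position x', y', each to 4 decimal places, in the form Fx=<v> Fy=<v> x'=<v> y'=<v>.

F_att = 3/2·(g−p) = 3/2·(0,-5) = (0.0000,-7.5000)
o1: d²=25 ≤ ρ²=35; F_rep = 27·(-4,3)/25² = (-0.1728,0.1296)
F = F_att + ΣF_rep = (-0.1728,-7.3704)
p' = p + 1/5·F = (5.9654,-4.4741)

Fx=-0.1728 Fy=-7.3704 x'=5.9654 y'=-4.4741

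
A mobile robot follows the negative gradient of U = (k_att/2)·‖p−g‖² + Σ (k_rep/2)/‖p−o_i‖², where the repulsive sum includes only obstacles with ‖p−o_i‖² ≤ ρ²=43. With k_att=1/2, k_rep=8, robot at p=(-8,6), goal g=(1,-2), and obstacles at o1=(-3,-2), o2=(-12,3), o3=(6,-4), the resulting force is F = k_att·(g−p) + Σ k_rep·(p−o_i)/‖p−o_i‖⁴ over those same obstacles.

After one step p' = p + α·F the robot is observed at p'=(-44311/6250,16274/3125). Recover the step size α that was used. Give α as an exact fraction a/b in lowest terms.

α = 1/5

F_att = 1/2·(g−p) = 1/2·(9,-8) = (4.5000,-4.0000)
o1: d²=89 > ρ²=43 → inactive
o2: d²=25 ≤ ρ²=43; F_rep = 8·(4,3)/25² = (0.0512,0.0384)
o3: d²=296 > ρ²=43 → inactive
F = F_att + ΣF_rep = (4.5512,-3.9616)
Δp = p'−p = (0.9102,-0.7923); α = Δx/Fx = (5689/6250) / (5689/1250) = 1/5
check: Δy/Fy = (-2476/3125) / (-2476/625) = 1/5 ✓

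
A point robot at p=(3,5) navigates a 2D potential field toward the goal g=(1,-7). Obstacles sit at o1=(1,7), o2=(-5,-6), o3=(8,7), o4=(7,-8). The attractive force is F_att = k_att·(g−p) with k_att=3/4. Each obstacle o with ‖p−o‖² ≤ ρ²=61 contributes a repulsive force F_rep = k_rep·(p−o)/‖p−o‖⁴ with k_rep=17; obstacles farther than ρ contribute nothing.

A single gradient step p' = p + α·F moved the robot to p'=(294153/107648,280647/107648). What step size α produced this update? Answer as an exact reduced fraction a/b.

α = 1/4

F_att = 3/4·(g−p) = 3/4·(-2,-12) = (-1.5000,-9.0000)
o1: d²=8 ≤ ρ²=61; F_rep = 17·(2,-2)/8² = (0.5312,-0.5312)
o2: d²=185 > ρ²=61 → inactive
o3: d²=29 ≤ ρ²=61; F_rep = 17·(-5,-2)/29² = (-0.1011,-0.0404)
o4: d²=185 > ρ²=61 → inactive
F = F_att + ΣF_rep = (-1.0698,-9.5717)
Δp = p'−p = (-0.2675,-2.3929); α = Δx/Fx = (-28791/107648) / (-28791/26912) = 1/4
check: Δy/Fy = (-257593/107648) / (-257593/26912) = 1/4 ✓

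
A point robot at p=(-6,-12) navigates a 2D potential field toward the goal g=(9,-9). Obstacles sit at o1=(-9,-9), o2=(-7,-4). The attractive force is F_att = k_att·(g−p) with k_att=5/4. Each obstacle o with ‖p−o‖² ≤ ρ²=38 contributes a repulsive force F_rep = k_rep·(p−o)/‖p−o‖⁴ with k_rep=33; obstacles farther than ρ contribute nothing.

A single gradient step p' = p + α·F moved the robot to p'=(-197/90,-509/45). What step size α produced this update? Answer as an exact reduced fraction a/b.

α = 1/5

F_att = 5/4·(g−p) = 5/4·(15,3) = (18.7500,3.7500)
o1: d²=18 ≤ ρ²=38; F_rep = 33·(3,-3)/18² = (0.3056,-0.3056)
o2: d²=65 > ρ²=38 → inactive
F = F_att + ΣF_rep = (19.0556,3.4444)
Δp = p'−p = (3.8111,0.6889); α = Δx/Fx = (343/90) / (343/18) = 1/5
check: Δy/Fy = (31/45) / (31/9) = 1/5 ✓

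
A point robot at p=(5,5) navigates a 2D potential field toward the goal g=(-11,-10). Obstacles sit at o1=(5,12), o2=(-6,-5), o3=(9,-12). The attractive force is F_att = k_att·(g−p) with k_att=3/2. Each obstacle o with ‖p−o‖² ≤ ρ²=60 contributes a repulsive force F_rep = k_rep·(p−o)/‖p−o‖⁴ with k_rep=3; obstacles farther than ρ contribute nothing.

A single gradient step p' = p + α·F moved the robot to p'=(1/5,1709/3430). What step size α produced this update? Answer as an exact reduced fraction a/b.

F_att = 3/2·(g−p) = 3/2·(-16,-15) = (-24.0000,-22.5000)
o1: d²=49 ≤ ρ²=60; F_rep = 3·(0,-7)/49² = (0.0000,-0.0087)
o2: d²=221 > ρ²=60 → inactive
o3: d²=305 > ρ²=60 → inactive
F = F_att + ΣF_rep = (-24.0000,-22.5087)
Δp = p'−p = (-4.8000,-4.5017); α = Δx/Fx = (-24/5) / (-24) = 1/5
check: Δy/Fy = (-15441/3430) / (-15441/686) = 1/5 ✓

α = 1/5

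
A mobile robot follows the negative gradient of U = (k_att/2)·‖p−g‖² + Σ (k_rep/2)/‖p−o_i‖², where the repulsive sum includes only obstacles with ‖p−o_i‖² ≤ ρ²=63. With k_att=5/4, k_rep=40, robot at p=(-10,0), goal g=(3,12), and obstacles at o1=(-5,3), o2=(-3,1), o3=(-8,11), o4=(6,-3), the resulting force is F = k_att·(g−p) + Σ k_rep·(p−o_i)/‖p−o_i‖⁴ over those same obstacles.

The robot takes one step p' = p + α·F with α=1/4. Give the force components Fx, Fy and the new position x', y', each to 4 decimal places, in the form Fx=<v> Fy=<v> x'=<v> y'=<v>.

F_att = 5/4·(g−p) = 5/4·(13,12) = (16.2500,15.0000)
o1: d²=34 ≤ ρ²=63; F_rep = 40·(-5,-3)/34² = (-0.1730,-0.1038)
o2: d²=50 ≤ ρ²=63; F_rep = 40·(-7,-1)/50² = (-0.1120,-0.0160)
o3: d²=125 > ρ²=63 → inactive
o4: d²=265 > ρ²=63 → inactive
F = F_att + ΣF_rep = (15.9650,14.8802)
p' = p + 1/4·F = (-6.0088,3.7200)

Fx=15.9650 Fy=14.8802 x'=-6.0088 y'=3.7200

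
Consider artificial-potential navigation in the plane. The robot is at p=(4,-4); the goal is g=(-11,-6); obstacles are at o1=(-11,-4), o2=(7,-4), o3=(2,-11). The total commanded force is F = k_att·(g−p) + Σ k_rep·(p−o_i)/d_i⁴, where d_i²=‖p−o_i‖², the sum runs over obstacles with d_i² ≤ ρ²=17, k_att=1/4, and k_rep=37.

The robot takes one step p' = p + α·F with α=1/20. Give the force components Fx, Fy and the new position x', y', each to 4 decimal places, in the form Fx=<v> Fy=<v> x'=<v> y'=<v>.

F_att = 1/4·(g−p) = 1/4·(-15,-2) = (-3.7500,-0.5000)
o1: d²=225 > ρ²=17 → inactive
o2: d²=9 ≤ ρ²=17; F_rep = 37·(-3,0)/9² = (-1.3704,0.0000)
o3: d²=53 > ρ²=17 → inactive
F = F_att + ΣF_rep = (-5.1204,-0.5000)
p' = p + 1/20·F = (3.7440,-4.0250)

Fx=-5.1204 Fy=-0.5000 x'=3.7440 y'=-4.0250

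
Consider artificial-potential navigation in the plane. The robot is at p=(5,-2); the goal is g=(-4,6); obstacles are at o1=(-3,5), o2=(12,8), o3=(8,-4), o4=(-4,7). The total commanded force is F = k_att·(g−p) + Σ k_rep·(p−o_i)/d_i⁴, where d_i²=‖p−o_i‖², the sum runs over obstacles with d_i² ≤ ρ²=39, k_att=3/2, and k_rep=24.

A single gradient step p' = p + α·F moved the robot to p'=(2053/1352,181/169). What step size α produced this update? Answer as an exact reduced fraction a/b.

F_att = 3/2·(g−p) = 3/2·(-9,8) = (-13.5000,12.0000)
o1: d²=113 > ρ²=39 → inactive
o2: d²=149 > ρ²=39 → inactive
o3: d²=13 ≤ ρ²=39; F_rep = 24·(-3,2)/13² = (-0.4260,0.2840)
o4: d²=162 > ρ²=39 → inactive
F = F_att + ΣF_rep = (-13.9260,12.2840)
Δp = p'−p = (-3.4815,3.0710); α = Δx/Fx = (-4707/1352) / (-4707/338) = 1/4
check: Δy/Fy = (519/169) / (2076/169) = 1/4 ✓

α = 1/4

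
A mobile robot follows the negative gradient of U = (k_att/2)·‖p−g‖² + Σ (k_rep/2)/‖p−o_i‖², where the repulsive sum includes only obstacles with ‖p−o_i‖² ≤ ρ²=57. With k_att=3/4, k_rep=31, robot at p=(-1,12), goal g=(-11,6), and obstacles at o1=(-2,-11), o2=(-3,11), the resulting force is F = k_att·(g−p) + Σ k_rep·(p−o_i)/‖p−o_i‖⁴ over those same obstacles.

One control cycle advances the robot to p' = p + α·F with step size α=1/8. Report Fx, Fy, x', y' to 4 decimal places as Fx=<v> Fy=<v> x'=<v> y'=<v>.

F_att = 3/4·(g−p) = 3/4·(-10,-6) = (-7.5000,-4.5000)
o1: d²=530 > ρ²=57 → inactive
o2: d²=5 ≤ ρ²=57; F_rep = 31·(2,1)/5² = (2.4800,1.2400)
F = F_att + ΣF_rep = (-5.0200,-3.2600)
p' = p + 1/8·F = (-1.6275,11.5925)

Fx=-5.0200 Fy=-3.2600 x'=-1.6275 y'=11.5925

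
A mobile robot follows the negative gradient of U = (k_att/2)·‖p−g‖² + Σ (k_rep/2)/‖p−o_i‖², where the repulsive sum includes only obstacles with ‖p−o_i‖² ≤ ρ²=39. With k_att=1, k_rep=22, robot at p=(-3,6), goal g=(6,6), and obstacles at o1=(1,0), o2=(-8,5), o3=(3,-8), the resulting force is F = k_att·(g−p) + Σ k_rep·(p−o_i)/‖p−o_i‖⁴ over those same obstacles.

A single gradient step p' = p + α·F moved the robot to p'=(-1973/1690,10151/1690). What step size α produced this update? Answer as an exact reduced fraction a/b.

α = 1/5

F_att = 1·(g−p) = 1·(9,0) = (9.0000,0.0000)
o1: d²=52 > ρ²=39 → inactive
o2: d²=26 ≤ ρ²=39; F_rep = 22·(5,1)/26² = (0.1627,0.0325)
o3: d²=232 > ρ²=39 → inactive
F = F_att + ΣF_rep = (9.1627,0.0325)
Δp = p'−p = (1.8325,0.0065); α = Δx/Fx = (3097/1690) / (3097/338) = 1/5
check: Δy/Fy = (11/1690) / (11/338) = 1/5 ✓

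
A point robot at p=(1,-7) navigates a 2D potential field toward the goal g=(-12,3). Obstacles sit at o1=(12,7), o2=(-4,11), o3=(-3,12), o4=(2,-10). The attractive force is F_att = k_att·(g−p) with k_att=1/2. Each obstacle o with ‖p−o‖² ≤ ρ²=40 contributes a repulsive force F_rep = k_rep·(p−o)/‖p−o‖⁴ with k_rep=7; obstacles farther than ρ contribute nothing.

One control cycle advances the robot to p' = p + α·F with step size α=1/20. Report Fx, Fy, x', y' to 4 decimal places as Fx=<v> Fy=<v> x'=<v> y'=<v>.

Fx=-6.5700 Fy=5.2100 x'=0.6715 y'=-6.7395

F_att = 1/2·(g−p) = 1/2·(-13,10) = (-6.5000,5.0000)
o1: d²=317 > ρ²=40 → inactive
o2: d²=349 > ρ²=40 → inactive
o3: d²=377 > ρ²=40 → inactive
o4: d²=10 ≤ ρ²=40; F_rep = 7·(-1,3)/10² = (-0.0700,0.2100)
F = F_att + ΣF_rep = (-6.5700,5.2100)
p' = p + 1/20·F = (0.6715,-6.7395)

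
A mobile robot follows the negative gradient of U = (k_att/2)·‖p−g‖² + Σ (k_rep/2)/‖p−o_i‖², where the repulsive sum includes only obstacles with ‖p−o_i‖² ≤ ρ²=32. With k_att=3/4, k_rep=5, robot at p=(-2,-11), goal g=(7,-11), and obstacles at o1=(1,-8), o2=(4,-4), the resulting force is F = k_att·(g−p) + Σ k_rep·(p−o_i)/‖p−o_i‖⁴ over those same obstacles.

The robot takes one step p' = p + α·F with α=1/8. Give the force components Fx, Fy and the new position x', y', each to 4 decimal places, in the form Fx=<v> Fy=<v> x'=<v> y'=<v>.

Fx=6.7037 Fy=-0.0463 x'=-1.1620 y'=-11.0058

F_att = 3/4·(g−p) = 3/4·(9,0) = (6.7500,0.0000)
o1: d²=18 ≤ ρ²=32; F_rep = 5·(-3,-3)/18² = (-0.0463,-0.0463)
o2: d²=85 > ρ²=32 → inactive
F = F_att + ΣF_rep = (6.7037,-0.0463)
p' = p + 1/8·F = (-1.1620,-11.0058)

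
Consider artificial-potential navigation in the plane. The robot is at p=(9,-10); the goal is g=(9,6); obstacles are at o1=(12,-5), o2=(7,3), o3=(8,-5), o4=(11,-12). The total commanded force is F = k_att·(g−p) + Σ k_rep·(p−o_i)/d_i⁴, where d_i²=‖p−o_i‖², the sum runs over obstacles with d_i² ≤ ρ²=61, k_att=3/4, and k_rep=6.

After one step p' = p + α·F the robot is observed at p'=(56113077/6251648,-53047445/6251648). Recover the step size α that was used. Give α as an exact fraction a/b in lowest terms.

α = 1/8

F_att = 3/4·(g−p) = 3/4·(0,16) = (0.0000,12.0000)
o1: d²=34 ≤ ρ²=61; F_rep = 6·(-3,-5)/34² = (-0.0156,-0.0260)
o2: d²=173 > ρ²=61 → inactive
o3: d²=26 ≤ ρ²=61; F_rep = 6·(1,-5)/26² = (0.0089,-0.0444)
o4: d²=8 ≤ ρ²=61; F_rep = 6·(-2,2)/8² = (-0.1875,0.1875)
F = F_att + ΣF_rep = (-0.1942,12.1172)
Δp = p'−p = (-0.0243,1.5146); α = Δx/Fx = (-151755/6251648) / (-151755/781456) = 1/8
check: Δy/Fy = (9469035/6251648) / (9469035/781456) = 1/8 ✓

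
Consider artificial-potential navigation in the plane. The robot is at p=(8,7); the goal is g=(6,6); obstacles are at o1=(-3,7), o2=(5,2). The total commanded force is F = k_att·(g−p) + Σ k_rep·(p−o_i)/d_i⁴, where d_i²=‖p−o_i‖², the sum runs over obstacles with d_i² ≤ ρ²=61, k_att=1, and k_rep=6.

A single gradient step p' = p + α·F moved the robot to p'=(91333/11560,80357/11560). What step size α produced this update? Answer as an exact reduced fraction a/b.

α = 1/20

F_att = 1·(g−p) = 1·(-2,-1) = (-2.0000,-1.0000)
o1: d²=121 > ρ²=61 → inactive
o2: d²=34 ≤ ρ²=61; F_rep = 6·(3,5)/34² = (0.0156,0.0260)
F = F_att + ΣF_rep = (-1.9844,-0.9740)
Δp = p'−p = (-0.0992,-0.0487); α = Δx/Fx = (-1147/11560) / (-1147/578) = 1/20
check: Δy/Fy = (-563/11560) / (-563/578) = 1/20 ✓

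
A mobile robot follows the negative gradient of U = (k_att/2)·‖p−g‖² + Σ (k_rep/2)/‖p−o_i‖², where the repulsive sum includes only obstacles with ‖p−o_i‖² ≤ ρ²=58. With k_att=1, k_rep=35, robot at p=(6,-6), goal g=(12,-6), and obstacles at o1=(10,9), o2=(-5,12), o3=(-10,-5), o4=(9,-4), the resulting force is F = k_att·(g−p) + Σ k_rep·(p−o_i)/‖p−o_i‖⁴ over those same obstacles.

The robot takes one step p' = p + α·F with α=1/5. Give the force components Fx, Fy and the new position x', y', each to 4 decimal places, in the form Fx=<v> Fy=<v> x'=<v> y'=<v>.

Fx=5.3787 Fy=-0.4142 x'=7.0757 y'=-6.0828

F_att = 1·(g−p) = 1·(6,0) = (6.0000,0.0000)
o1: d²=241 > ρ²=58 → inactive
o2: d²=445 > ρ²=58 → inactive
o3: d²=257 > ρ²=58 → inactive
o4: d²=13 ≤ ρ²=58; F_rep = 35·(-3,-2)/13² = (-0.6213,-0.4142)
F = F_att + ΣF_rep = (5.3787,-0.4142)
p' = p + 1/5·F = (7.0757,-6.0828)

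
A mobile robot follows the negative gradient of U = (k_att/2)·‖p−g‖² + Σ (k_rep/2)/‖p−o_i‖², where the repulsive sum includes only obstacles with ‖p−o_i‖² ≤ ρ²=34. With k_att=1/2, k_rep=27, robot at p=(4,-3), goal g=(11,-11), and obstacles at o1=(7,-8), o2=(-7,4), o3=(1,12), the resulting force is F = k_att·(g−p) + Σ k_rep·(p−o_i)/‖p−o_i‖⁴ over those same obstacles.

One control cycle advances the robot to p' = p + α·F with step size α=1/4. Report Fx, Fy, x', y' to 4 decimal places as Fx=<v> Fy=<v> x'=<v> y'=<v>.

Fx=3.4299 Fy=-3.8832 x'=4.8575 y'=-3.9708

F_att = 1/2·(g−p) = 1/2·(7,-8) = (3.5000,-4.0000)
o1: d²=34 ≤ ρ²=34; F_rep = 27·(-3,5)/34² = (-0.0701,0.1168)
o2: d²=170 > ρ²=34 → inactive
o3: d²=234 > ρ²=34 → inactive
F = F_att + ΣF_rep = (3.4299,-3.8832)
p' = p + 1/4·F = (4.8575,-3.9708)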